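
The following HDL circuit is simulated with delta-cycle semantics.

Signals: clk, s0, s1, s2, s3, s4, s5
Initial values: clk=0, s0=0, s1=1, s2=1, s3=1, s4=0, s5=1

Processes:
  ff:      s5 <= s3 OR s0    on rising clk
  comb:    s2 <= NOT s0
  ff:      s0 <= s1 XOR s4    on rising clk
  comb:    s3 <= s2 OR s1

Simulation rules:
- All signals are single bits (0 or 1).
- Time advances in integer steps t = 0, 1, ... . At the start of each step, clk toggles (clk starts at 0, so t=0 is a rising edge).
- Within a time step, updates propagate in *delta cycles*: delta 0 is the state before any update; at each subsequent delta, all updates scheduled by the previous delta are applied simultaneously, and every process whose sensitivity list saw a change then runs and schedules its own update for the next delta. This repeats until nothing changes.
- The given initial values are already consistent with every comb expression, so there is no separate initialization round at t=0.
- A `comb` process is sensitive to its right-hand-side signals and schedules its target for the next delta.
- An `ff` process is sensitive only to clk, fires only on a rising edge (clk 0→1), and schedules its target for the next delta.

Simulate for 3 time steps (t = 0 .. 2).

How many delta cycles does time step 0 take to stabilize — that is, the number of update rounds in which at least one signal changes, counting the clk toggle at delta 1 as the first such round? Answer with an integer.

t0.Δ0 s4=0 s3=1 s2=1 clk=0 s5=1 s1=1 s0=0
t0.Δ1 s4=0 s3=1 s2=1 clk=1 s5=1 s1=1 s0=0
t0.Δ2 s4=0 s3=1 s2=1 clk=1 s5=1 s1=1 s0=1
t0.Δ3 s4=0 s3=1 s2=0 clk=1 s5=1 s1=1 s0=1
t1.Δ0 s4=0 s3=1 s2=0 clk=1 s5=1 s1=1 s0=1
t1.Δ1 s4=0 s3=1 s2=0 clk=0 s5=1 s1=1 s0=1
t2.Δ0 s4=0 s3=1 s2=0 clk=0 s5=1 s1=1 s0=1
t2.Δ1 s4=0 s3=1 s2=0 clk=1 s5=1 s1=1 s0=1

3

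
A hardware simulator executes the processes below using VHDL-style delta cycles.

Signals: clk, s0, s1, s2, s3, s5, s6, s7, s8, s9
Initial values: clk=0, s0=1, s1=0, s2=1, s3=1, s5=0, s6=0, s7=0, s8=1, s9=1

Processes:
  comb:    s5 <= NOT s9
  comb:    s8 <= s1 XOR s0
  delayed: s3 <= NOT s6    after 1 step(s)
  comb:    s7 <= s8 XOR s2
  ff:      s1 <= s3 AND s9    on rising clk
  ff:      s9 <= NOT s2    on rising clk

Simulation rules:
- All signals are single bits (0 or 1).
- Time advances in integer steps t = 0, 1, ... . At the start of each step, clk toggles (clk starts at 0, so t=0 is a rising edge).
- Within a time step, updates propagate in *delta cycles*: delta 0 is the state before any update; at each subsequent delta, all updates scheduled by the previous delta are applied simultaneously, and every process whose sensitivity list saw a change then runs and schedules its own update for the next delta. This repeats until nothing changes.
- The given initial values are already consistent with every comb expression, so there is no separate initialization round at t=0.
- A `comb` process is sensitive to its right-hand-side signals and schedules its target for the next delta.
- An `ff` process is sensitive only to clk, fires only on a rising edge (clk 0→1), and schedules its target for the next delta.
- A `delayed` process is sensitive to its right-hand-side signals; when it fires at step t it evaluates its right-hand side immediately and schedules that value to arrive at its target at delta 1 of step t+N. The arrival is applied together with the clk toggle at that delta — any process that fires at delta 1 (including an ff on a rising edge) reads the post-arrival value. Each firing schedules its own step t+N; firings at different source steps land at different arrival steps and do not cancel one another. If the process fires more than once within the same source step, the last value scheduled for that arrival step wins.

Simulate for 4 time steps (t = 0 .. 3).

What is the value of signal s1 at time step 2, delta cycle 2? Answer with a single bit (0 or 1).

t0.Δ0 s1=0 s6=0 s8=1 s7=0 clk=0 s5=0 s2=1 s0=1 s9=1 s3=1
t0.Δ1 s1=0 s6=0 s8=1 s7=0 clk=1 s5=0 s2=1 s0=1 s9=1 s3=1
t0.Δ2 s1=1 s6=0 s8=1 s7=0 clk=1 s5=0 s2=1 s0=1 s9=0 s3=1
t0.Δ3 s1=1 s6=0 s8=0 s7=0 clk=1 s5=1 s2=1 s0=1 s9=0 s3=1
t0.Δ4 s1=1 s6=0 s8=0 s7=1 clk=1 s5=1 s2=1 s0=1 s9=0 s3=1
t1.Δ0 s1=1 s6=0 s8=0 s7=1 clk=1 s5=1 s2=1 s0=1 s9=0 s3=1
t1.Δ1 s1=1 s6=0 s8=0 s7=1 clk=0 s5=1 s2=1 s0=1 s9=0 s3=1
t2.Δ0 s1=1 s6=0 s8=0 s7=1 clk=0 s5=1 s2=1 s0=1 s9=0 s3=1
t2.Δ1 s1=1 s6=0 s8=0 s7=1 clk=1 s5=1 s2=1 s0=1 s9=0 s3=1
t2.Δ2 s1=0 s6=0 s8=0 s7=1 clk=1 s5=1 s2=1 s0=1 s9=0 s3=1
t2.Δ3 s1=0 s6=0 s8=1 s7=1 clk=1 s5=1 s2=1 s0=1 s9=0 s3=1
t2.Δ4 s1=0 s6=0 s8=1 s7=0 clk=1 s5=1 s2=1 s0=1 s9=0 s3=1
t3.Δ0 s1=0 s6=0 s8=1 s7=0 clk=1 s5=1 s2=1 s0=1 s9=0 s3=1
t3.Δ1 s1=0 s6=0 s8=1 s7=0 clk=0 s5=1 s2=1 s0=1 s9=0 s3=1

0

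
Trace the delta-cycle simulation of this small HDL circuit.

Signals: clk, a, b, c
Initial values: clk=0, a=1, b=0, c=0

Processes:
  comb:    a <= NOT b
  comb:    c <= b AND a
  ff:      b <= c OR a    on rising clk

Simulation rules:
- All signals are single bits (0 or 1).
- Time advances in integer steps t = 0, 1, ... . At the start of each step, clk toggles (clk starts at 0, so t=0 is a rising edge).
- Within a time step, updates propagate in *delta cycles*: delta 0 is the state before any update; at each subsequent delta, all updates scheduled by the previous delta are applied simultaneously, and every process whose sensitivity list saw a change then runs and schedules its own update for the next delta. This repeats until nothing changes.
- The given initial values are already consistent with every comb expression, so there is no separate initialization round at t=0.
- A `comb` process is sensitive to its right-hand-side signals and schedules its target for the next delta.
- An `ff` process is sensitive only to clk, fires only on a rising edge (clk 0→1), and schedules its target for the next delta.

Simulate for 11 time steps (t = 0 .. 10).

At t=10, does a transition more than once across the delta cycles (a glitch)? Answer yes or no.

no

t0.Δ0 c=0 a=1 b=0 clk=0
t0.Δ1 c=0 a=1 b=0 clk=1
t0.Δ2 c=0 a=1 b=1 clk=1
t0.Δ3 c=1 a=0 b=1 clk=1
t0.Δ4 c=0 a=0 b=1 clk=1
t1.Δ0 c=0 a=0 b=1 clk=1
t1.Δ1 c=0 a=0 b=1 clk=0
t2.Δ0 c=0 a=0 b=1 clk=0
t2.Δ1 c=0 a=0 b=1 clk=1
t2.Δ2 c=0 a=0 b=0 clk=1
t2.Δ3 c=0 a=1 b=0 clk=1
t3.Δ0 c=0 a=1 b=0 clk=1
t3.Δ1 c=0 a=1 b=0 clk=0
t4.Δ0 c=0 a=1 b=0 clk=0
t4.Δ1 c=0 a=1 b=0 clk=1
t4.Δ2 c=0 a=1 b=1 clk=1
t4.Δ3 c=1 a=0 b=1 clk=1
t4.Δ4 c=0 a=0 b=1 clk=1
t5.Δ0 c=0 a=0 b=1 clk=1
t5.Δ1 c=0 a=0 b=1 clk=0
t6.Δ0 c=0 a=0 b=1 clk=0
t6.Δ1 c=0 a=0 b=1 clk=1
t6.Δ2 c=0 a=0 b=0 clk=1
t6.Δ3 c=0 a=1 b=0 clk=1
t7.Δ0 c=0 a=1 b=0 clk=1
t7.Δ1 c=0 a=1 b=0 clk=0
t8.Δ0 c=0 a=1 b=0 clk=0
t8.Δ1 c=0 a=1 b=0 clk=1
t8.Δ2 c=0 a=1 b=1 clk=1
t8.Δ3 c=1 a=0 b=1 clk=1
t8.Δ4 c=0 a=0 b=1 clk=1
t9.Δ0 c=0 a=0 b=1 clk=1
t9.Δ1 c=0 a=0 b=1 clk=0
t10.Δ0 c=0 a=0 b=1 clk=0
t10.Δ1 c=0 a=0 b=1 clk=1
t10.Δ2 c=0 a=0 b=0 clk=1
t10.Δ3 c=0 a=1 b=0 clk=1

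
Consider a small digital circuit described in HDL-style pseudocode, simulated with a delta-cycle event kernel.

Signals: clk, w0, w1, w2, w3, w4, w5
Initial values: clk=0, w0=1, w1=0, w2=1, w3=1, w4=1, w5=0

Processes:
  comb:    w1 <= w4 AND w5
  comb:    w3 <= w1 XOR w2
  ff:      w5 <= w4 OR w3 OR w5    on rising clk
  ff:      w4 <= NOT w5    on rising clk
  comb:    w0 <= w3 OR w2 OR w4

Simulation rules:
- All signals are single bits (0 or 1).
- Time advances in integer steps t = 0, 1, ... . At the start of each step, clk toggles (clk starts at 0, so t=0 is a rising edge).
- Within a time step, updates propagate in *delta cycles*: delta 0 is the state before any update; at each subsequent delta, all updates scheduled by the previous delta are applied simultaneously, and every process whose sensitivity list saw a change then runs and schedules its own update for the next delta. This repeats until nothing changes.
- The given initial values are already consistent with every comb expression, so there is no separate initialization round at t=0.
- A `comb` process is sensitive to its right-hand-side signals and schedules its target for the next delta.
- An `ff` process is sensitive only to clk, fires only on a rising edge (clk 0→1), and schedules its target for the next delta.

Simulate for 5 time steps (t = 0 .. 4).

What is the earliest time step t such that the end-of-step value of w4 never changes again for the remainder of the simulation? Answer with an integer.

2

t=0 Δ0: w1=0 w5=0 w2=1 w3=1 w4=1 w0=1 clk=0
  Δ1: clk:0→1
  Δ2: w5:0→1
  Δ3: w1:0→1
  Δ4: w3:1→0
  (4Δ to stable)
t=1 Δ0: w1=1 w5=1 w2=1 w3=0 w4=1 w0=1 clk=1
  Δ1: clk:1→0
  (1Δ to stable)
t=2 Δ0: w1=1 w5=1 w2=1 w3=0 w4=1 w0=1 clk=0
  Δ1: clk:0→1
  Δ2: w4:1→0
  Δ3: w1:1→0
  Δ4: w3:0→1
  (4Δ to stable)
t=3 Δ0: w1=0 w5=1 w2=1 w3=1 w4=0 w0=1 clk=1
  Δ1: clk:1→0
  (1Δ to stable)
t=4 Δ0: w1=0 w5=1 w2=1 w3=1 w4=0 w0=1 clk=0
  Δ1: clk:0→1
  (1Δ to stable)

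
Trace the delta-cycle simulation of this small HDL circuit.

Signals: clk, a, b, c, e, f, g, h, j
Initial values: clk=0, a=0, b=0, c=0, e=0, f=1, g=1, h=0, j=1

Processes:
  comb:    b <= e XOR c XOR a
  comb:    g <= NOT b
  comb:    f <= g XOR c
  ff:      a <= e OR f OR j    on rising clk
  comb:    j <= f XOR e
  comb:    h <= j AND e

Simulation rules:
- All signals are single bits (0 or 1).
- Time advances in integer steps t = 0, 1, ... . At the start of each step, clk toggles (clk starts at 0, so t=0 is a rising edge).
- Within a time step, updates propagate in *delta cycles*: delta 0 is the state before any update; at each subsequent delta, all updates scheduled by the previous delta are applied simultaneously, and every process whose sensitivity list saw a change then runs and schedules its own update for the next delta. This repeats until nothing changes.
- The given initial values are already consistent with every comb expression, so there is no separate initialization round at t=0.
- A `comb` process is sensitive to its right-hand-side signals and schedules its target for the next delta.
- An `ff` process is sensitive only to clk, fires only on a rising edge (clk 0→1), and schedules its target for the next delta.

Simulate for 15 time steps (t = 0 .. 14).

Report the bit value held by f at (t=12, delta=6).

t=0 Δ0: j=1 g=1 c=0 b=0 clk=0 e=0 f=1 a=0 h=0
  Δ1: clk:0→1
  Δ2: a:0→1
  Δ3: b:0→1
  Δ4: g:1→0
  Δ5: f:1→0
  Δ6: j:1→0
  (6Δ to stable)
t=1 Δ0: j=0 g=0 c=0 b=1 clk=1 e=0 f=0 a=1 h=0
  Δ1: clk:1→0
  (1Δ to stable)
t=2 Δ0: j=0 g=0 c=0 b=1 clk=0 e=0 f=0 a=1 h=0
  Δ1: clk:0→1
  Δ2: a:1→0
  Δ3: b:1→0
  Δ4: g:0→1
  Δ5: f:0→1
  Δ6: j:0→1
  (6Δ to stable)
t=3 Δ0: j=1 g=1 c=0 b=0 clk=1 e=0 f=1 a=0 h=0
  Δ1: clk:1→0
  (1Δ to stable)
t=4 Δ0: j=1 g=1 c=0 b=0 clk=0 e=0 f=1 a=0 h=0
  Δ1: clk:0→1
  Δ2: a:0→1
  Δ3: b:0→1
  Δ4: g:1→0
  Δ5: f:1→0
  Δ6: j:1→0
  (6Δ to stable)
t=5 Δ0: j=0 g=0 c=0 b=1 clk=1 e=0 f=0 a=1 h=0
  Δ1: clk:1→0
  (1Δ to stable)
t=6 Δ0: j=0 g=0 c=0 b=1 clk=0 e=0 f=0 a=1 h=0
  Δ1: clk:0→1
  Δ2: a:1→0
  Δ3: b:1→0
  Δ4: g:0→1
  Δ5: f:0→1
  Δ6: j:0→1
  (6Δ to stable)
t=7 Δ0: j=1 g=1 c=0 b=0 clk=1 e=0 f=1 a=0 h=0
  Δ1: clk:1→0
  (1Δ to stable)
t=8 Δ0: j=1 g=1 c=0 b=0 clk=0 e=0 f=1 a=0 h=0
  Δ1: clk:0→1
  Δ2: a:0→1
  Δ3: b:0→1
  Δ4: g:1→0
  Δ5: f:1→0
  Δ6: j:1→0
  (6Δ to stable)
t=9 Δ0: j=0 g=0 c=0 b=1 clk=1 e=0 f=0 a=1 h=0
  Δ1: clk:1→0
  (1Δ to stable)
t=10 Δ0: j=0 g=0 c=0 b=1 clk=0 e=0 f=0 a=1 h=0
  Δ1: clk:0→1
  Δ2: a:1→0
  Δ3: b:1→0
  Δ4: g:0→1
  Δ5: f:0→1
  Δ6: j:0→1
  (6Δ to stable)
t=11 Δ0: j=1 g=1 c=0 b=0 clk=1 e=0 f=1 a=0 h=0
  Δ1: clk:1→0
  (1Δ to stable)
t=12 Δ0: j=1 g=1 c=0 b=0 clk=0 e=0 f=1 a=0 h=0
  Δ1: clk:0→1
  Δ2: a:0→1
  Δ3: b:0→1
  Δ4: g:1→0
  Δ5: f:1→0
  Δ6: j:1→0
  (6Δ to stable)
t=13 Δ0: j=0 g=0 c=0 b=1 clk=1 e=0 f=0 a=1 h=0
  Δ1: clk:1→0
  (1Δ to stable)
t=14 Δ0: j=0 g=0 c=0 b=1 clk=0 e=0 f=0 a=1 h=0
  Δ1: clk:0→1
  Δ2: a:1→0
  Δ3: b:1→0
  Δ4: g:0→1
  Δ5: f:0→1
  Δ6: j:0→1
  (6Δ to stable)

0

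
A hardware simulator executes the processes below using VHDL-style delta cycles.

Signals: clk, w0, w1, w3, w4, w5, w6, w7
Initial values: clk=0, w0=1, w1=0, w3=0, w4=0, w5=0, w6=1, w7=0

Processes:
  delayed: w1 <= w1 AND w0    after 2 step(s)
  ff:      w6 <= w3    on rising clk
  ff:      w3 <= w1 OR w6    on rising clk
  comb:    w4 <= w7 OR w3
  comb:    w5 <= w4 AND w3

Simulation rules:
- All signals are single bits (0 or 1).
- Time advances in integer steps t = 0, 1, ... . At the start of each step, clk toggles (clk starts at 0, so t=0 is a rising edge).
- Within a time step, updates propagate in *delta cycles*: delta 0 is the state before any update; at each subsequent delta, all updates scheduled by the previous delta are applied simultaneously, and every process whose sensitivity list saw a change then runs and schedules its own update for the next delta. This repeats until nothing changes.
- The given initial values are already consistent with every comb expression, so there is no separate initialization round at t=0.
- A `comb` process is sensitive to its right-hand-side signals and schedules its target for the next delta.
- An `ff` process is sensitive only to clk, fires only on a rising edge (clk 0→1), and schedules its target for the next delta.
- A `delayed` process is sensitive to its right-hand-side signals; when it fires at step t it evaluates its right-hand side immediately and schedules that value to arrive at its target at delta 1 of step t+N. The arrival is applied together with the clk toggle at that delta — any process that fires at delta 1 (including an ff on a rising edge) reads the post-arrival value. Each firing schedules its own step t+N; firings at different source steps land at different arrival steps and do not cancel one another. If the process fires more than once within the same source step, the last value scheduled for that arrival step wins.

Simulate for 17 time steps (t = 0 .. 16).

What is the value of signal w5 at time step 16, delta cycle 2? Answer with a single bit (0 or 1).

t0.Δ0 w5=0 clk=0 w6=1 w0=1 w4=0 w7=0 w3=0 w1=0
t0.Δ1 w5=0 clk=1 w6=1 w0=1 w4=0 w7=0 w3=0 w1=0
t0.Δ2 w5=0 clk=1 w6=0 w0=1 w4=0 w7=0 w3=1 w1=0
t0.Δ3 w5=0 clk=1 w6=0 w0=1 w4=1 w7=0 w3=1 w1=0
t0.Δ4 w5=1 clk=1 w6=0 w0=1 w4=1 w7=0 w3=1 w1=0
t1.Δ0 w5=1 clk=1 w6=0 w0=1 w4=1 w7=0 w3=1 w1=0
t1.Δ1 w5=1 clk=0 w6=0 w0=1 w4=1 w7=0 w3=1 w1=0
t2.Δ0 w5=1 clk=0 w6=0 w0=1 w4=1 w7=0 w3=1 w1=0
t2.Δ1 w5=1 clk=1 w6=0 w0=1 w4=1 w7=0 w3=1 w1=0
t2.Δ2 w5=1 clk=1 w6=1 w0=1 w4=1 w7=0 w3=0 w1=0
t2.Δ3 w5=0 clk=1 w6=1 w0=1 w4=0 w7=0 w3=0 w1=0
t3.Δ0 w5=0 clk=1 w6=1 w0=1 w4=0 w7=0 w3=0 w1=0
t3.Δ1 w5=0 clk=0 w6=1 w0=1 w4=0 w7=0 w3=0 w1=0
t4.Δ0 w5=0 clk=0 w6=1 w0=1 w4=0 w7=0 w3=0 w1=0
t4.Δ1 w5=0 clk=1 w6=1 w0=1 w4=0 w7=0 w3=0 w1=0
t4.Δ2 w5=0 clk=1 w6=0 w0=1 w4=0 w7=0 w3=1 w1=0
t4.Δ3 w5=0 clk=1 w6=0 w0=1 w4=1 w7=0 w3=1 w1=0
t4.Δ4 w5=1 clk=1 w6=0 w0=1 w4=1 w7=0 w3=1 w1=0
t5.Δ0 w5=1 clk=1 w6=0 w0=1 w4=1 w7=0 w3=1 w1=0
t5.Δ1 w5=1 clk=0 w6=0 w0=1 w4=1 w7=0 w3=1 w1=0
t6.Δ0 w5=1 clk=0 w6=0 w0=1 w4=1 w7=0 w3=1 w1=0
t6.Δ1 w5=1 clk=1 w6=0 w0=1 w4=1 w7=0 w3=1 w1=0
t6.Δ2 w5=1 clk=1 w6=1 w0=1 w4=1 w7=0 w3=0 w1=0
t6.Δ3 w5=0 clk=1 w6=1 w0=1 w4=0 w7=0 w3=0 w1=0
t7.Δ0 w5=0 clk=1 w6=1 w0=1 w4=0 w7=0 w3=0 w1=0
t7.Δ1 w5=0 clk=0 w6=1 w0=1 w4=0 w7=0 w3=0 w1=0
t8.Δ0 w5=0 clk=0 w6=1 w0=1 w4=0 w7=0 w3=0 w1=0
t8.Δ1 w5=0 clk=1 w6=1 w0=1 w4=0 w7=0 w3=0 w1=0
t8.Δ2 w5=0 clk=1 w6=0 w0=1 w4=0 w7=0 w3=1 w1=0
t8.Δ3 w5=0 clk=1 w6=0 w0=1 w4=1 w7=0 w3=1 w1=0
t8.Δ4 w5=1 clk=1 w6=0 w0=1 w4=1 w7=0 w3=1 w1=0
t9.Δ0 w5=1 clk=1 w6=0 w0=1 w4=1 w7=0 w3=1 w1=0
t9.Δ1 w5=1 clk=0 w6=0 w0=1 w4=1 w7=0 w3=1 w1=0
t10.Δ0 w5=1 clk=0 w6=0 w0=1 w4=1 w7=0 w3=1 w1=0
t10.Δ1 w5=1 clk=1 w6=0 w0=1 w4=1 w7=0 w3=1 w1=0
t10.Δ2 w5=1 clk=1 w6=1 w0=1 w4=1 w7=0 w3=0 w1=0
t10.Δ3 w5=0 clk=1 w6=1 w0=1 w4=0 w7=0 w3=0 w1=0
t11.Δ0 w5=0 clk=1 w6=1 w0=1 w4=0 w7=0 w3=0 w1=0
t11.Δ1 w5=0 clk=0 w6=1 w0=1 w4=0 w7=0 w3=0 w1=0
t12.Δ0 w5=0 clk=0 w6=1 w0=1 w4=0 w7=0 w3=0 w1=0
t12.Δ1 w5=0 clk=1 w6=1 w0=1 w4=0 w7=0 w3=0 w1=0
t12.Δ2 w5=0 clk=1 w6=0 w0=1 w4=0 w7=0 w3=1 w1=0
t12.Δ3 w5=0 clk=1 w6=0 w0=1 w4=1 w7=0 w3=1 w1=0
t12.Δ4 w5=1 clk=1 w6=0 w0=1 w4=1 w7=0 w3=1 w1=0
t13.Δ0 w5=1 clk=1 w6=0 w0=1 w4=1 w7=0 w3=1 w1=0
t13.Δ1 w5=1 clk=0 w6=0 w0=1 w4=1 w7=0 w3=1 w1=0
t14.Δ0 w5=1 clk=0 w6=0 w0=1 w4=1 w7=0 w3=1 w1=0
t14.Δ1 w5=1 clk=1 w6=0 w0=1 w4=1 w7=0 w3=1 w1=0
t14.Δ2 w5=1 clk=1 w6=1 w0=1 w4=1 w7=0 w3=0 w1=0
t14.Δ3 w5=0 clk=1 w6=1 w0=1 w4=0 w7=0 w3=0 w1=0
t15.Δ0 w5=0 clk=1 w6=1 w0=1 w4=0 w7=0 w3=0 w1=0
t15.Δ1 w5=0 clk=0 w6=1 w0=1 w4=0 w7=0 w3=0 w1=0
t16.Δ0 w5=0 clk=0 w6=1 w0=1 w4=0 w7=0 w3=0 w1=0
t16.Δ1 w5=0 clk=1 w6=1 w0=1 w4=0 w7=0 w3=0 w1=0
t16.Δ2 w5=0 clk=1 w6=0 w0=1 w4=0 w7=0 w3=1 w1=0
t16.Δ3 w5=0 clk=1 w6=0 w0=1 w4=1 w7=0 w3=1 w1=0
t16.Δ4 w5=1 clk=1 w6=0 w0=1 w4=1 w7=0 w3=1 w1=0

0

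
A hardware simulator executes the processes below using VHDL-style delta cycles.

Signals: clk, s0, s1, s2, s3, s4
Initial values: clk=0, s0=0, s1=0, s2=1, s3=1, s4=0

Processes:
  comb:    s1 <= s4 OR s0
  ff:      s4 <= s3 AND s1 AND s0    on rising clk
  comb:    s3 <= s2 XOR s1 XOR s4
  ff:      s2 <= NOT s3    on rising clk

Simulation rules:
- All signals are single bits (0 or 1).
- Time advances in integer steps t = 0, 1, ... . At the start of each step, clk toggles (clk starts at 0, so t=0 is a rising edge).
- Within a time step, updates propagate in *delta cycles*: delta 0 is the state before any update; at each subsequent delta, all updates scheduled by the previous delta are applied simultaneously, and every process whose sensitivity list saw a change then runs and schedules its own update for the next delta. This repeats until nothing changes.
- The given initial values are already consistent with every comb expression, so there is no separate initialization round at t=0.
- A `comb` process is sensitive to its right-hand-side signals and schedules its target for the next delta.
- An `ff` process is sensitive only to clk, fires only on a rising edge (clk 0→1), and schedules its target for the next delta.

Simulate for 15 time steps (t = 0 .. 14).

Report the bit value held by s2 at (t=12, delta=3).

t0.Δ0 s2=1 s3=1 clk=0 s1=0 s0=0 s4=0
t0.Δ1 s2=1 s3=1 clk=1 s1=0 s0=0 s4=0
t0.Δ2 s2=0 s3=1 clk=1 s1=0 s0=0 s4=0
t0.Δ3 s2=0 s3=0 clk=1 s1=0 s0=0 s4=0
t1.Δ0 s2=0 s3=0 clk=1 s1=0 s0=0 s4=0
t1.Δ1 s2=0 s3=0 clk=0 s1=0 s0=0 s4=0
t2.Δ0 s2=0 s3=0 clk=0 s1=0 s0=0 s4=0
t2.Δ1 s2=0 s3=0 clk=1 s1=0 s0=0 s4=0
t2.Δ2 s2=1 s3=0 clk=1 s1=0 s0=0 s4=0
t2.Δ3 s2=1 s3=1 clk=1 s1=0 s0=0 s4=0
t3.Δ0 s2=1 s3=1 clk=1 s1=0 s0=0 s4=0
t3.Δ1 s2=1 s3=1 clk=0 s1=0 s0=0 s4=0
t4.Δ0 s2=1 s3=1 clk=0 s1=0 s0=0 s4=0
t4.Δ1 s2=1 s3=1 clk=1 s1=0 s0=0 s4=0
t4.Δ2 s2=0 s3=1 clk=1 s1=0 s0=0 s4=0
t4.Δ3 s2=0 s3=0 clk=1 s1=0 s0=0 s4=0
t5.Δ0 s2=0 s3=0 clk=1 s1=0 s0=0 s4=0
t5.Δ1 s2=0 s3=0 clk=0 s1=0 s0=0 s4=0
t6.Δ0 s2=0 s3=0 clk=0 s1=0 s0=0 s4=0
t6.Δ1 s2=0 s3=0 clk=1 s1=0 s0=0 s4=0
t6.Δ2 s2=1 s3=0 clk=1 s1=0 s0=0 s4=0
t6.Δ3 s2=1 s3=1 clk=1 s1=0 s0=0 s4=0
t7.Δ0 s2=1 s3=1 clk=1 s1=0 s0=0 s4=0
t7.Δ1 s2=1 s3=1 clk=0 s1=0 s0=0 s4=0
t8.Δ0 s2=1 s3=1 clk=0 s1=0 s0=0 s4=0
t8.Δ1 s2=1 s3=1 clk=1 s1=0 s0=0 s4=0
t8.Δ2 s2=0 s3=1 clk=1 s1=0 s0=0 s4=0
t8.Δ3 s2=0 s3=0 clk=1 s1=0 s0=0 s4=0
t9.Δ0 s2=0 s3=0 clk=1 s1=0 s0=0 s4=0
t9.Δ1 s2=0 s3=0 clk=0 s1=0 s0=0 s4=0
t10.Δ0 s2=0 s3=0 clk=0 s1=0 s0=0 s4=0
t10.Δ1 s2=0 s3=0 clk=1 s1=0 s0=0 s4=0
t10.Δ2 s2=1 s3=0 clk=1 s1=0 s0=0 s4=0
t10.Δ3 s2=1 s3=1 clk=1 s1=0 s0=0 s4=0
t11.Δ0 s2=1 s3=1 clk=1 s1=0 s0=0 s4=0
t11.Δ1 s2=1 s3=1 clk=0 s1=0 s0=0 s4=0
t12.Δ0 s2=1 s3=1 clk=0 s1=0 s0=0 s4=0
t12.Δ1 s2=1 s3=1 clk=1 s1=0 s0=0 s4=0
t12.Δ2 s2=0 s3=1 clk=1 s1=0 s0=0 s4=0
t12.Δ3 s2=0 s3=0 clk=1 s1=0 s0=0 s4=0
t13.Δ0 s2=0 s3=0 clk=1 s1=0 s0=0 s4=0
t13.Δ1 s2=0 s3=0 clk=0 s1=0 s0=0 s4=0
t14.Δ0 s2=0 s3=0 clk=0 s1=0 s0=0 s4=0
t14.Δ1 s2=0 s3=0 clk=1 s1=0 s0=0 s4=0
t14.Δ2 s2=1 s3=0 clk=1 s1=0 s0=0 s4=0
t14.Δ3 s2=1 s3=1 clk=1 s1=0 s0=0 s4=0

0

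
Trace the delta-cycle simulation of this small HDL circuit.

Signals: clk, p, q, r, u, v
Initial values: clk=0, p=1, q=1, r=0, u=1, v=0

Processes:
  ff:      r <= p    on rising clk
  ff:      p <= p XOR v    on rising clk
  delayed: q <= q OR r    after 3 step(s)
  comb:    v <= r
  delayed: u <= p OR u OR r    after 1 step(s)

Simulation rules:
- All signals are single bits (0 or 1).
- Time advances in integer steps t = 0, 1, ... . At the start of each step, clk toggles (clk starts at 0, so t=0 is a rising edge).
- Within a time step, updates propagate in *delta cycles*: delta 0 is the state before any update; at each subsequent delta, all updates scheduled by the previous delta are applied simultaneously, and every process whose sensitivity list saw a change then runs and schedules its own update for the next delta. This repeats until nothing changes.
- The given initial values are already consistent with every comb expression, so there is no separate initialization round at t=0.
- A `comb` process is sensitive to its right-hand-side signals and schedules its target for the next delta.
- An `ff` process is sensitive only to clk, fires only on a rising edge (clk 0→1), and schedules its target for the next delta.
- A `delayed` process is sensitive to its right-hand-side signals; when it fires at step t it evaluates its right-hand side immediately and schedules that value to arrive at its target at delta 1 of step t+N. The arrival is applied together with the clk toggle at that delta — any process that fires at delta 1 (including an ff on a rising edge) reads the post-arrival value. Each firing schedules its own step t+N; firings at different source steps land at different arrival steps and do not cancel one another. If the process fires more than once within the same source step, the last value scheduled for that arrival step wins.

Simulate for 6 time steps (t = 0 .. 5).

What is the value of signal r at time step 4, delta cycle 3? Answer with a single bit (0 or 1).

0

[bits: p,r,q,v,clk,u]
t=0: Δ0=101001 Δ1=101011 Δ2=111011 Δ3=111111 | 3Δ
t=1: Δ0=111111 Δ1=111101 | 1Δ
t=2: Δ0=111101 Δ1=111111 Δ2=011111 | 2Δ
t=3: Δ0=011111 Δ1=011101 | 1Δ
t=4: Δ0=011101 Δ1=011111 Δ2=101111 Δ3=101011 | 3Δ
t=5: Δ0=101011 Δ1=101001 | 1Δ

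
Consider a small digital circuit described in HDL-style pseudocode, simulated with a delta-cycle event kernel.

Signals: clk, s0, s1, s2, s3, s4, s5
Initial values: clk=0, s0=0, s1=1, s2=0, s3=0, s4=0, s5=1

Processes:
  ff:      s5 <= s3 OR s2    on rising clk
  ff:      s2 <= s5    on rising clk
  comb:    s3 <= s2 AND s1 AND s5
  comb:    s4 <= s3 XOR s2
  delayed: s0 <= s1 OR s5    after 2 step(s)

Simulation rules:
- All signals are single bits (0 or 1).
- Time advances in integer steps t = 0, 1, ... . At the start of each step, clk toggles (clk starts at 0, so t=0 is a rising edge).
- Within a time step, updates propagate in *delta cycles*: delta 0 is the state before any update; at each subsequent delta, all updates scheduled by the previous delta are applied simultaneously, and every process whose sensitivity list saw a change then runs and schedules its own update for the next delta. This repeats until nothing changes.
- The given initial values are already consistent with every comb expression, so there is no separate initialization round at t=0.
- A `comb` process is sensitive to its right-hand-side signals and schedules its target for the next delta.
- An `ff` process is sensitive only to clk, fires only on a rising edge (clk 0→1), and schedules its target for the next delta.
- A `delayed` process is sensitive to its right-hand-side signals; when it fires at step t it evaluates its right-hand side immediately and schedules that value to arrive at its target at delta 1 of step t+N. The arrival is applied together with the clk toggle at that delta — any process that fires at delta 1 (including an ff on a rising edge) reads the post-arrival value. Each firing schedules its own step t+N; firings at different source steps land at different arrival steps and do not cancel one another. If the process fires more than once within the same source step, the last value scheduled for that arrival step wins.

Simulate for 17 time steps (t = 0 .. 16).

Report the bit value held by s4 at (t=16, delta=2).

t=0 Δ0: s2=0 s5=1 s3=0 s1=1 clk=0 s0=0 s4=0
  Δ1: clk:0→1
  Δ2: s2:0→1, s5:1→0
  Δ3: s4:0→1
  (3Δ to stable)
t=1 Δ0: s2=1 s5=0 s3=0 s1=1 clk=1 s0=0 s4=1
  Δ1: clk:1→0
  (1Δ to stable)
t=2 Δ0: s2=1 s5=0 s3=0 s1=1 clk=0 s0=0 s4=1
  Δ1: clk:0→1, s0:0→1
  Δ2: s2:1→0, s5:0→1
  Δ3: s4:1→0
  (3Δ to stable)
t=3 Δ0: s2=0 s5=1 s3=0 s1=1 clk=1 s0=1 s4=0
  Δ1: clk:1→0
  (1Δ to stable)
t=4 Δ0: s2=0 s5=1 s3=0 s1=1 clk=0 s0=1 s4=0
  Δ1: clk:0→1
  Δ2: s2:0→1, s5:1→0
  Δ3: s4:0→1
  (3Δ to stable)
t=5 Δ0: s2=1 s5=0 s3=0 s1=1 clk=1 s0=1 s4=1
  Δ1: clk:1→0
  (1Δ to stable)
t=6 Δ0: s2=1 s5=0 s3=0 s1=1 clk=0 s0=1 s4=1
  Δ1: clk:0→1
  Δ2: s2:1→0, s5:0→1
  Δ3: s4:1→0
  (3Δ to stable)
t=7 Δ0: s2=0 s5=1 s3=0 s1=1 clk=1 s0=1 s4=0
  Δ1: clk:1→0
  (1Δ to stable)
t=8 Δ0: s2=0 s5=1 s3=0 s1=1 clk=0 s0=1 s4=0
  Δ1: clk:0→1
  Δ2: s2:0→1, s5:1→0
  Δ3: s4:0→1
  (3Δ to stable)
t=9 Δ0: s2=1 s5=0 s3=0 s1=1 clk=1 s0=1 s4=1
  Δ1: clk:1→0
  (1Δ to stable)
t=10 Δ0: s2=1 s5=0 s3=0 s1=1 clk=0 s0=1 s4=1
  Δ1: clk:0→1
  Δ2: s2:1→0, s5:0→1
  Δ3: s4:1→0
  (3Δ to stable)
t=11 Δ0: s2=0 s5=1 s3=0 s1=1 clk=1 s0=1 s4=0
  Δ1: clk:1→0
  (1Δ to stable)
t=12 Δ0: s2=0 s5=1 s3=0 s1=1 clk=0 s0=1 s4=0
  Δ1: clk:0→1
  Δ2: s2:0→1, s5:1→0
  Δ3: s4:0→1
  (3Δ to stable)
t=13 Δ0: s2=1 s5=0 s3=0 s1=1 clk=1 s0=1 s4=1
  Δ1: clk:1→0
  (1Δ to stable)
t=14 Δ0: s2=1 s5=0 s3=0 s1=1 clk=0 s0=1 s4=1
  Δ1: clk:0→1
  Δ2: s2:1→0, s5:0→1
  Δ3: s4:1→0
  (3Δ to stable)
t=15 Δ0: s2=0 s5=1 s3=0 s1=1 clk=1 s0=1 s4=0
  Δ1: clk:1→0
  (1Δ to stable)
t=16 Δ0: s2=0 s5=1 s3=0 s1=1 clk=0 s0=1 s4=0
  Δ1: clk:0→1
  Δ2: s2:0→1, s5:1→0
  Δ3: s4:0→1
  (3Δ to stable)

0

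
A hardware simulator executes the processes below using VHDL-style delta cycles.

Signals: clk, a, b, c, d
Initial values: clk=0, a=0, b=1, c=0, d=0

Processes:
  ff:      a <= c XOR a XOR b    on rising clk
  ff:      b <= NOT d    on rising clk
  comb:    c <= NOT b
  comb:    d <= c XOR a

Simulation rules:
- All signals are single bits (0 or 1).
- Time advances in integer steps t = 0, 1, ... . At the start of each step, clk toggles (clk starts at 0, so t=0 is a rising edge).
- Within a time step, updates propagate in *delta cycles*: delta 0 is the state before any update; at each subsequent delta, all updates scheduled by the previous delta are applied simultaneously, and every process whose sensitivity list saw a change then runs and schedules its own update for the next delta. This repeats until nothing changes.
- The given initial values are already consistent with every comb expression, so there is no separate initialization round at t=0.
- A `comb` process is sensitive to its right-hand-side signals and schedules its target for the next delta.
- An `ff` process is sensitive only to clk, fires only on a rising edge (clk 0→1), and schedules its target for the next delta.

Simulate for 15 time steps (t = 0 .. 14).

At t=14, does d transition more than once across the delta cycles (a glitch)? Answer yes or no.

t0.Δ0 c=0 a=0 clk=0 b=1 d=0
t0.Δ1 c=0 a=0 clk=1 b=1 d=0
t0.Δ2 c=0 a=1 clk=1 b=1 d=0
t0.Δ3 c=0 a=1 clk=1 b=1 d=1
t1.Δ0 c=0 a=1 clk=1 b=1 d=1
t1.Δ1 c=0 a=1 clk=0 b=1 d=1
t2.Δ0 c=0 a=1 clk=0 b=1 d=1
t2.Δ1 c=0 a=1 clk=1 b=1 d=1
t2.Δ2 c=0 a=0 clk=1 b=0 d=1
t2.Δ3 c=1 a=0 clk=1 b=0 d=0
t2.Δ4 c=1 a=0 clk=1 b=0 d=1
t3.Δ0 c=1 a=0 clk=1 b=0 d=1
t3.Δ1 c=1 a=0 clk=0 b=0 d=1
t4.Δ0 c=1 a=0 clk=0 b=0 d=1
t4.Δ1 c=1 a=0 clk=1 b=0 d=1
t4.Δ2 c=1 a=1 clk=1 b=0 d=1
t4.Δ3 c=1 a=1 clk=1 b=0 d=0
t5.Δ0 c=1 a=1 clk=1 b=0 d=0
t5.Δ1 c=1 a=1 clk=0 b=0 d=0
t6.Δ0 c=1 a=1 clk=0 b=0 d=0
t6.Δ1 c=1 a=1 clk=1 b=0 d=0
t6.Δ2 c=1 a=0 clk=1 b=1 d=0
t6.Δ3 c=0 a=0 clk=1 b=1 d=1
t6.Δ4 c=0 a=0 clk=1 b=1 d=0
t7.Δ0 c=0 a=0 clk=1 b=1 d=0
t7.Δ1 c=0 a=0 clk=0 b=1 d=0
t8.Δ0 c=0 a=0 clk=0 b=1 d=0
t8.Δ1 c=0 a=0 clk=1 b=1 d=0
t8.Δ2 c=0 a=1 clk=1 b=1 d=0
t8.Δ3 c=0 a=1 clk=1 b=1 d=1
t9.Δ0 c=0 a=1 clk=1 b=1 d=1
t9.Δ1 c=0 a=1 clk=0 b=1 d=1
t10.Δ0 c=0 a=1 clk=0 b=1 d=1
t10.Δ1 c=0 a=1 clk=1 b=1 d=1
t10.Δ2 c=0 a=0 clk=1 b=0 d=1
t10.Δ3 c=1 a=0 clk=1 b=0 d=0
t10.Δ4 c=1 a=0 clk=1 b=0 d=1
t11.Δ0 c=1 a=0 clk=1 b=0 d=1
t11.Δ1 c=1 a=0 clk=0 b=0 d=1
t12.Δ0 c=1 a=0 clk=0 b=0 d=1
t12.Δ1 c=1 a=0 clk=1 b=0 d=1
t12.Δ2 c=1 a=1 clk=1 b=0 d=1
t12.Δ3 c=1 a=1 clk=1 b=0 d=0
t13.Δ0 c=1 a=1 clk=1 b=0 d=0
t13.Δ1 c=1 a=1 clk=0 b=0 d=0
t14.Δ0 c=1 a=1 clk=0 b=0 d=0
t14.Δ1 c=1 a=1 clk=1 b=0 d=0
t14.Δ2 c=1 a=0 clk=1 b=1 d=0
t14.Δ3 c=0 a=0 clk=1 b=1 d=1
t14.Δ4 c=0 a=0 clk=1 b=1 d=0

yes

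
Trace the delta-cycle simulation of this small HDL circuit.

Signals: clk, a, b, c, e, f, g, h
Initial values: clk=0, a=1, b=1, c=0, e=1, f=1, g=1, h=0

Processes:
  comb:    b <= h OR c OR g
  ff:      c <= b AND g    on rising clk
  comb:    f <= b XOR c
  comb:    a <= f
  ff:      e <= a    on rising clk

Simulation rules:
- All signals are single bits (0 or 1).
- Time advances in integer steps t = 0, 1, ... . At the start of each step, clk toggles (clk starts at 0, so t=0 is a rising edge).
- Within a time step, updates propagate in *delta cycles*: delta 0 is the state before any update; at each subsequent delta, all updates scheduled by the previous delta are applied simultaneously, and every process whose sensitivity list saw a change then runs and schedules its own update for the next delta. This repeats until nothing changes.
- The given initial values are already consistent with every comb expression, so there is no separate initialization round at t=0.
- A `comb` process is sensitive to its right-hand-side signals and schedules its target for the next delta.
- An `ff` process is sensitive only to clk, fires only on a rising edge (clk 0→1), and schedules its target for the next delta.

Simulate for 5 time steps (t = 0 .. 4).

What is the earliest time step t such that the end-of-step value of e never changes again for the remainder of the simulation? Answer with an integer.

t0.Δ0 clk=0 a=1 f=1 h=0 g=1 e=1 c=0 b=1
t0.Δ1 clk=1 a=1 f=1 h=0 g=1 e=1 c=0 b=1
t0.Δ2 clk=1 a=1 f=1 h=0 g=1 e=1 c=1 b=1
t0.Δ3 clk=1 a=1 f=0 h=0 g=1 e=1 c=1 b=1
t0.Δ4 clk=1 a=0 f=0 h=0 g=1 e=1 c=1 b=1
t1.Δ0 clk=1 a=0 f=0 h=0 g=1 e=1 c=1 b=1
t1.Δ1 clk=0 a=0 f=0 h=0 g=1 e=1 c=1 b=1
t2.Δ0 clk=0 a=0 f=0 h=0 g=1 e=1 c=1 b=1
t2.Δ1 clk=1 a=0 f=0 h=0 g=1 e=1 c=1 b=1
t2.Δ2 clk=1 a=0 f=0 h=0 g=1 e=0 c=1 b=1
t3.Δ0 clk=1 a=0 f=0 h=0 g=1 e=0 c=1 b=1
t3.Δ1 clk=0 a=0 f=0 h=0 g=1 e=0 c=1 b=1
t4.Δ0 clk=0 a=0 f=0 h=0 g=1 e=0 c=1 b=1
t4.Δ1 clk=1 a=0 f=0 h=0 g=1 e=0 c=1 b=1

2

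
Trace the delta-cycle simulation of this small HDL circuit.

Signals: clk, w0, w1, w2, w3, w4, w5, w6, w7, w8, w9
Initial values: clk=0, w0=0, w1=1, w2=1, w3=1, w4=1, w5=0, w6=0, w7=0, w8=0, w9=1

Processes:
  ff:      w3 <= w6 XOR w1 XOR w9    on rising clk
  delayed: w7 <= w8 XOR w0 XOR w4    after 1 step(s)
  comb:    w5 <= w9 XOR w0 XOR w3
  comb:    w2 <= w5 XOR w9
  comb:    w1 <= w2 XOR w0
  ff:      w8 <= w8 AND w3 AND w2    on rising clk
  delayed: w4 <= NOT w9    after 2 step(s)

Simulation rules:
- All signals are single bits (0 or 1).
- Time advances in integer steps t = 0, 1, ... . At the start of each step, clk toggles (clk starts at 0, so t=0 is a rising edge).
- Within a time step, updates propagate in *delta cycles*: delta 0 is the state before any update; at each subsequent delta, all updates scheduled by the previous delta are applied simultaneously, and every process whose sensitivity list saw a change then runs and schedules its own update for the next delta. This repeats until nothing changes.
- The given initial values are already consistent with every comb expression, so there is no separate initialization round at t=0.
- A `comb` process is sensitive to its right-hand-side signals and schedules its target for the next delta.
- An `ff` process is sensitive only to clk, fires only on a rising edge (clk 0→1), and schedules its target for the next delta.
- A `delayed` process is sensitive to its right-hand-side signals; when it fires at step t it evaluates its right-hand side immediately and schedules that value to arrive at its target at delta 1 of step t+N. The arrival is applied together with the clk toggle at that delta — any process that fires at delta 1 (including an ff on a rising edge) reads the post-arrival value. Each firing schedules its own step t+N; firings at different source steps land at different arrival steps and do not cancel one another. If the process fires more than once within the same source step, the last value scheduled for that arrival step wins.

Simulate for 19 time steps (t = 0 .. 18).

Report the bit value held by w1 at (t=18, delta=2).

0

t=0 Δ0: w8=0 w1=1 w2=1 w7=0 w3=1 w9=1 clk=0 w0=0 w5=0 w6=0 w4=1
  Δ1: clk:0→1
  Δ2: w3:1→0
  Δ3: w5:0→1
  Δ4: w2:1→0
  Δ5: w1:1→0
  (5Δ to stable)
t=1 Δ0: w8=0 w1=0 w2=0 w7=0 w3=0 w9=1 clk=1 w0=0 w5=1 w6=0 w4=1
  Δ1: clk:1→0
  (1Δ to stable)
t=2 Δ0: w8=0 w1=0 w2=0 w7=0 w3=0 w9=1 clk=0 w0=0 w5=1 w6=0 w4=1
  Δ1: clk:0→1
  Δ2: w3:0→1
  Δ3: w5:1→0
  Δ4: w2:0→1
  Δ5: w1:0→1
  (5Δ to stable)
t=3 Δ0: w8=0 w1=1 w2=1 w7=0 w3=1 w9=1 clk=1 w0=0 w5=0 w6=0 w4=1
  Δ1: clk:1→0
  (1Δ to stable)
t=4 Δ0: w8=0 w1=1 w2=1 w7=0 w3=1 w9=1 clk=0 w0=0 w5=0 w6=0 w4=1
  Δ1: clk:0→1
  Δ2: w3:1→0
  Δ3: w5:0→1
  Δ4: w2:1→0
  Δ5: w1:1→0
  (5Δ to stable)
t=5 Δ0: w8=0 w1=0 w2=0 w7=0 w3=0 w9=1 clk=1 w0=0 w5=1 w6=0 w4=1
  Δ1: clk:1→0
  (1Δ to stable)
t=6 Δ0: w8=0 w1=0 w2=0 w7=0 w3=0 w9=1 clk=0 w0=0 w5=1 w6=0 w4=1
  Δ1: clk:0→1
  Δ2: w3:0→1
  Δ3: w5:1→0
  Δ4: w2:0→1
  Δ5: w1:0→1
  (5Δ to stable)
t=7 Δ0: w8=0 w1=1 w2=1 w7=0 w3=1 w9=1 clk=1 w0=0 w5=0 w6=0 w4=1
  Δ1: clk:1→0
  (1Δ to stable)
t=8 Δ0: w8=0 w1=1 w2=1 w7=0 w3=1 w9=1 clk=0 w0=0 w5=0 w6=0 w4=1
  Δ1: clk:0→1
  Δ2: w3:1→0
  Δ3: w5:0→1
  Δ4: w2:1→0
  Δ5: w1:1→0
  (5Δ to stable)
t=9 Δ0: w8=0 w1=0 w2=0 w7=0 w3=0 w9=1 clk=1 w0=0 w5=1 w6=0 w4=1
  Δ1: clk:1→0
  (1Δ to stable)
t=10 Δ0: w8=0 w1=0 w2=0 w7=0 w3=0 w9=1 clk=0 w0=0 w5=1 w6=0 w4=1
  Δ1: clk:0→1
  Δ2: w3:0→1
  Δ3: w5:1→0
  Δ4: w2:0→1
  Δ5: w1:0→1
  (5Δ to stable)
t=11 Δ0: w8=0 w1=1 w2=1 w7=0 w3=1 w9=1 clk=1 w0=0 w5=0 w6=0 w4=1
  Δ1: clk:1→0
  (1Δ to stable)
t=12 Δ0: w8=0 w1=1 w2=1 w7=0 w3=1 w9=1 clk=0 w0=0 w5=0 w6=0 w4=1
  Δ1: clk:0→1
  Δ2: w3:1→0
  Δ3: w5:0→1
  Δ4: w2:1→0
  Δ5: w1:1→0
  (5Δ to stable)
t=13 Δ0: w8=0 w1=0 w2=0 w7=0 w3=0 w9=1 clk=1 w0=0 w5=1 w6=0 w4=1
  Δ1: clk:1→0
  (1Δ to stable)
t=14 Δ0: w8=0 w1=0 w2=0 w7=0 w3=0 w9=1 clk=0 w0=0 w5=1 w6=0 w4=1
  Δ1: clk:0→1
  Δ2: w3:0→1
  Δ3: w5:1→0
  Δ4: w2:0→1
  Δ5: w1:0→1
  (5Δ to stable)
t=15 Δ0: w8=0 w1=1 w2=1 w7=0 w3=1 w9=1 clk=1 w0=0 w5=0 w6=0 w4=1
  Δ1: clk:1→0
  (1Δ to stable)
t=16 Δ0: w8=0 w1=1 w2=1 w7=0 w3=1 w9=1 clk=0 w0=0 w5=0 w6=0 w4=1
  Δ1: clk:0→1
  Δ2: w3:1→0
  Δ3: w5:0→1
  Δ4: w2:1→0
  Δ5: w1:1→0
  (5Δ to stable)
t=17 Δ0: w8=0 w1=0 w2=0 w7=0 w3=0 w9=1 clk=1 w0=0 w5=1 w6=0 w4=1
  Δ1: clk:1→0
  (1Δ to stable)
t=18 Δ0: w8=0 w1=0 w2=0 w7=0 w3=0 w9=1 clk=0 w0=0 w5=1 w6=0 w4=1
  Δ1: clk:0→1
  Δ2: w3:0→1
  Δ3: w5:1→0
  Δ4: w2:0→1
  Δ5: w1:0→1
  (5Δ to stable)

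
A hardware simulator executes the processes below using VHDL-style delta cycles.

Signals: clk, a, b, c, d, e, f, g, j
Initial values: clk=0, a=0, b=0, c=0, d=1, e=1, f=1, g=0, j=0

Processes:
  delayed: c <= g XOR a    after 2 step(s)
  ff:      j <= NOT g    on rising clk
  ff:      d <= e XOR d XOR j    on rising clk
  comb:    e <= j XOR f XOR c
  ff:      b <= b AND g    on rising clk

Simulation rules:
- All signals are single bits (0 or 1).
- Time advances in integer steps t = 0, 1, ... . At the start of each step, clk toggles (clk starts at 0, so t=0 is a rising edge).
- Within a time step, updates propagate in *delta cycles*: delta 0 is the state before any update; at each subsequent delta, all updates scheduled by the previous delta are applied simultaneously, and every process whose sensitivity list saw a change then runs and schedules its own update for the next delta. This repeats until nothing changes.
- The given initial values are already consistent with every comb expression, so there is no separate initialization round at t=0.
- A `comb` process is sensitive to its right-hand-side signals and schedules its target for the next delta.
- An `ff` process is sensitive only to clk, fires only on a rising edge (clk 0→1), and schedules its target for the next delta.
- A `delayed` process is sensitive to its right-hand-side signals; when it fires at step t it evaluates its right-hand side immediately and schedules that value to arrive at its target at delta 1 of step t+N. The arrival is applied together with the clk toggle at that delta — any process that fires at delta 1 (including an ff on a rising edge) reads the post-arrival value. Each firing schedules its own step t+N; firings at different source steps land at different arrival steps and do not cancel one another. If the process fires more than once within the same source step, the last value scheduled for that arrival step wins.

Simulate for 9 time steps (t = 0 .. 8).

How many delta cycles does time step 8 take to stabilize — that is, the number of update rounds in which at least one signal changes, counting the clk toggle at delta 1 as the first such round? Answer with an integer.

2

t=0 Δ0: j=0 f=1 a=0 c=0 d=1 clk=0 g=0 b=0 e=1
  Δ1: clk:0→1
  Δ2: j:0→1, d:1→0
  Δ3: e:1→0
  (3Δ to stable)
t=1 Δ0: j=1 f=1 a=0 c=0 d=0 clk=1 g=0 b=0 e=0
  Δ1: clk:1→0
  (1Δ to stable)
t=2 Δ0: j=1 f=1 a=0 c=0 d=0 clk=0 g=0 b=0 e=0
  Δ1: clk:0→1
  Δ2: d:0→1
  (2Δ to stable)
t=3 Δ0: j=1 f=1 a=0 c=0 d=1 clk=1 g=0 b=0 e=0
  Δ1: clk:1→0
  (1Δ to stable)
t=4 Δ0: j=1 f=1 a=0 c=0 d=1 clk=0 g=0 b=0 e=0
  Δ1: clk:0→1
  Δ2: d:1→0
  (2Δ to stable)
t=5 Δ0: j=1 f=1 a=0 c=0 d=0 clk=1 g=0 b=0 e=0
  Δ1: clk:1→0
  (1Δ to stable)
t=6 Δ0: j=1 f=1 a=0 c=0 d=0 clk=0 g=0 b=0 e=0
  Δ1: clk:0→1
  Δ2: d:0→1
  (2Δ to stable)
t=7 Δ0: j=1 f=1 a=0 c=0 d=1 clk=1 g=0 b=0 e=0
  Δ1: clk:1→0
  (1Δ to stable)
t=8 Δ0: j=1 f=1 a=0 c=0 d=1 clk=0 g=0 b=0 e=0
  Δ1: clk:0→1
  Δ2: d:1→0
  (2Δ to stable)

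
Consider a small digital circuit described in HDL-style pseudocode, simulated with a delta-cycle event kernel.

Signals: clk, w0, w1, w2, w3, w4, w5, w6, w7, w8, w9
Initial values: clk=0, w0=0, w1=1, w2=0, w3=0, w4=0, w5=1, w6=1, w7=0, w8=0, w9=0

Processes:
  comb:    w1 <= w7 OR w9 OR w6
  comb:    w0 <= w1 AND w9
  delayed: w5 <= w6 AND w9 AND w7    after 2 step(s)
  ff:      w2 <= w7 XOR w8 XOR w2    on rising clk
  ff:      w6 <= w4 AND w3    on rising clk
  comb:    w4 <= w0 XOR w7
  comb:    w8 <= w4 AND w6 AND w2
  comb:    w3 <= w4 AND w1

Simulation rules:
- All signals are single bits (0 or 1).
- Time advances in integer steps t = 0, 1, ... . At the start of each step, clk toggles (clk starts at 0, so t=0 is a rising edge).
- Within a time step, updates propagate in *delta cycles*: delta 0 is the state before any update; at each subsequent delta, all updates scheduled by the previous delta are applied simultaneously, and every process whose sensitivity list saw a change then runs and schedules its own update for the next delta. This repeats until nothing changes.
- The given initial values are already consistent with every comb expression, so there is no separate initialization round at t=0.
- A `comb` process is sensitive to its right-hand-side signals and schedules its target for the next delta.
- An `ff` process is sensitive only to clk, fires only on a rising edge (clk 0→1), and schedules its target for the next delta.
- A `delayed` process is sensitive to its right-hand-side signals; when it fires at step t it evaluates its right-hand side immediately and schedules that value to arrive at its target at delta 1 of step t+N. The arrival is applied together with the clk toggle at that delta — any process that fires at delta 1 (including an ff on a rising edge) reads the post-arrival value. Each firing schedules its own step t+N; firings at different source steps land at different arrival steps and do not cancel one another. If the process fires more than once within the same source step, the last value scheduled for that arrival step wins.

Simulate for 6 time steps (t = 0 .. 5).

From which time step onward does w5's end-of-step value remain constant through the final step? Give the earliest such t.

2

t=0 Δ0: w1=1 w3=0 w9=0 clk=0 w7=0 w4=0 w0=0 w5=1 w8=0 w2=0 w6=1
  Δ1: clk:0→1
  Δ2: w6:1→0
  Δ3: w1:1→0
  (3Δ to stable)
t=1 Δ0: w1=0 w3=0 w9=0 clk=1 w7=0 w4=0 w0=0 w5=1 w8=0 w2=0 w6=0
  Δ1: clk:1→0
  (1Δ to stable)
t=2 Δ0: w1=0 w3=0 w9=0 clk=0 w7=0 w4=0 w0=0 w5=1 w8=0 w2=0 w6=0
  Δ1: clk:0→1, w5:1→0
  (1Δ to stable)
t=3 Δ0: w1=0 w3=0 w9=0 clk=1 w7=0 w4=0 w0=0 w5=0 w8=0 w2=0 w6=0
  Δ1: clk:1→0
  (1Δ to stable)
t=4 Δ0: w1=0 w3=0 w9=0 clk=0 w7=0 w4=0 w0=0 w5=0 w8=0 w2=0 w6=0
  Δ1: clk:0→1
  (1Δ to stable)
t=5 Δ0: w1=0 w3=0 w9=0 clk=1 w7=0 w4=0 w0=0 w5=0 w8=0 w2=0 w6=0
  Δ1: clk:1→0
  (1Δ to stable)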